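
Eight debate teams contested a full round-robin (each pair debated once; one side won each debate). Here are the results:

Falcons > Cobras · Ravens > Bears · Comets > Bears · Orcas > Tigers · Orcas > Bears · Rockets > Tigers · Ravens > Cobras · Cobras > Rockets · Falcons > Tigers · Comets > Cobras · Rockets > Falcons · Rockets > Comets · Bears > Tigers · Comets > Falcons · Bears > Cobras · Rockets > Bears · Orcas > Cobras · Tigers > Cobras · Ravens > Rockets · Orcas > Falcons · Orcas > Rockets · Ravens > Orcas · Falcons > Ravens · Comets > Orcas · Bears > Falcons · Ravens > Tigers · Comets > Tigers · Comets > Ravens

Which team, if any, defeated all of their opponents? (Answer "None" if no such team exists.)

None

Highest win total is Comets with 6 (out of 7 possible).
Comets lost to Rockets, so no team went undefeated.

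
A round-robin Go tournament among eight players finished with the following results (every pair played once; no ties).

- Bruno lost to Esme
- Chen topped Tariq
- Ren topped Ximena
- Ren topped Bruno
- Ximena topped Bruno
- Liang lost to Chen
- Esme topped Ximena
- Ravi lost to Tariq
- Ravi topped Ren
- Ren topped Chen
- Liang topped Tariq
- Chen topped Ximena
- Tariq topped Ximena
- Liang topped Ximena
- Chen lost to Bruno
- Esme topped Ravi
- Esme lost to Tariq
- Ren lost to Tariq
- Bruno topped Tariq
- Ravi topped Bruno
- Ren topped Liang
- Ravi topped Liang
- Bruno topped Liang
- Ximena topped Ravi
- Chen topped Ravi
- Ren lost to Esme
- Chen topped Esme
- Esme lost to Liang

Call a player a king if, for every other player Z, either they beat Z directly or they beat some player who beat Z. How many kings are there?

Ravi reaches everyone (king).
Ren reaches everyone (king).
Tariq reaches everyone (king).
Ximena cannot reach Esme in two steps.
Liang cannot reach Chen in two steps.
Esme reaches everyone (king).
Bruno reaches everyone (king).
Chen reaches everyone (king).
Kings: Ravi, Ren, Tariq, Esme, Bruno, Chen — 6.

6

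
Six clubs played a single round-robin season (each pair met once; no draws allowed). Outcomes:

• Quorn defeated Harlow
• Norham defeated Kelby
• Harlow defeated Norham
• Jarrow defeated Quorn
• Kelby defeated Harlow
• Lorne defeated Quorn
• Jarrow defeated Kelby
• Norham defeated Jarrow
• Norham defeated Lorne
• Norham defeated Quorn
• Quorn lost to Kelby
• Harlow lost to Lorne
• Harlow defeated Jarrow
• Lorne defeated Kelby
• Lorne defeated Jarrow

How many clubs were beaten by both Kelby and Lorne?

2

Kelby beat: Harlow, Quorn.
Lorne beat: Kelby, Harlow, Jarrow, Quorn.
Both beat: Harlow, Quorn — 2.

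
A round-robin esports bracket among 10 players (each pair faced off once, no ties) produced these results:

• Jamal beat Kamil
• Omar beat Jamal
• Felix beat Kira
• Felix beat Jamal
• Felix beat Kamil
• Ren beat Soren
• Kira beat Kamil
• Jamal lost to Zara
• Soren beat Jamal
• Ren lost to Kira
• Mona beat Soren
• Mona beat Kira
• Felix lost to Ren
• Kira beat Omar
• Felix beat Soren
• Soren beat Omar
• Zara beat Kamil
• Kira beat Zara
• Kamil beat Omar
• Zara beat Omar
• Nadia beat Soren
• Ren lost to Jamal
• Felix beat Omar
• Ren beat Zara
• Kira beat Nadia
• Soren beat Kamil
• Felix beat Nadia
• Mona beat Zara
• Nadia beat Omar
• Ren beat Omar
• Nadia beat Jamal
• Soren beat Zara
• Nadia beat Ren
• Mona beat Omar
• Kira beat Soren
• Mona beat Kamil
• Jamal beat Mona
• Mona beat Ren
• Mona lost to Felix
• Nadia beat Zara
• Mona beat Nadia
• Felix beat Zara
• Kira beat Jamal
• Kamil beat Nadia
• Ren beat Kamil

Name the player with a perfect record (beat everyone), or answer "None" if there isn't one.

None

Highest win total is Felix with 8 (out of 9 possible).
Felix lost to Ren, so no player went undefeated.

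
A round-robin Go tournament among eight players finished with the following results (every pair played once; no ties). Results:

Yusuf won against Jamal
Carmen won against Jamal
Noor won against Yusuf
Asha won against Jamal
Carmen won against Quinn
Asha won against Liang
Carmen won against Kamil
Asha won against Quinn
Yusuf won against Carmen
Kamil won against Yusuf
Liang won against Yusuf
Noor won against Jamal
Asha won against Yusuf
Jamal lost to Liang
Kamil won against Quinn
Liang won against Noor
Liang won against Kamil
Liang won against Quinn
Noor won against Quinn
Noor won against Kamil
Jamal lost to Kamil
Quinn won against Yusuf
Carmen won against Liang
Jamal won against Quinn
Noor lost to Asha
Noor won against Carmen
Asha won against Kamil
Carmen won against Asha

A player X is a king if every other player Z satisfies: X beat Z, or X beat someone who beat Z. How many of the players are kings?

Quinn cannot reach Asha, Liang, Kamil, Noor in two steps.
Jamal cannot reach Asha, Liang, Kamil, Noor, Carmen in two steps.
Asha reaches everyone (king).
Yusuf cannot reach Noor in two steps.
Liang cannot reach Asha in two steps.
Kamil cannot reach Asha, Liang, Noor in two steps.
Noor reaches everyone (king).
Carmen reaches everyone (king).
Kings: Asha, Noor, Carmen — 3.

3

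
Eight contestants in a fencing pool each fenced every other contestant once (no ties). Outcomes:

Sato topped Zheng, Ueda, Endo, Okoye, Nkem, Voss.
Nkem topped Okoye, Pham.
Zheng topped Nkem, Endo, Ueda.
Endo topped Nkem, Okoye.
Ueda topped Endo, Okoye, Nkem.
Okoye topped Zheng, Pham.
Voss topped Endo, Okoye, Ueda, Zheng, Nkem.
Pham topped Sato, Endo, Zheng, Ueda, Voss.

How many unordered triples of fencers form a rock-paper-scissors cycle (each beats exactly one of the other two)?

12

Win totals: Okoye 2, Ueda 3, Nkem 2, Endo 2, Zheng 3, Voss 5, Sato 6, Pham 5.
A fencer with w wins dominates both others in C(w,2) triples; summing gives 1 + 3 + 1 + 1 + 3 + 10 + 15 + 10 = 44 transitive triples.
Total triples C(8,3) = 56, so cyclic triples = 56 − 44 = 12.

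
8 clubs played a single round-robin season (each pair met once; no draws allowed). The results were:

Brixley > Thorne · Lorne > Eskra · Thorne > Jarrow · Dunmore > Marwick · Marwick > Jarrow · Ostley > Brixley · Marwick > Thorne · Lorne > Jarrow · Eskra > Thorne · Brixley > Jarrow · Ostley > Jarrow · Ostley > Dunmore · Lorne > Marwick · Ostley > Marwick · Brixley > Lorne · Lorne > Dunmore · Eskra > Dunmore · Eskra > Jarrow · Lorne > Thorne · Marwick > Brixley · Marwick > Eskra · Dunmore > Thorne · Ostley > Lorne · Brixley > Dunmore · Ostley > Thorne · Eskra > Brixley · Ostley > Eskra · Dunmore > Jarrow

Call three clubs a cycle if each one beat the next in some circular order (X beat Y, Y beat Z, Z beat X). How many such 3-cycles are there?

4

Win totals: Thorne 1, Dunmore 3, Jarrow 0, Lorne 5, Ostley 7, Eskra 4, Marwick 4, Brixley 4.
A club with w wins dominates both others in C(w,2) triples; summing gives 0 + 3 + 0 + 10 + 21 + 6 + 6 + 6 = 52 transitive triples.
Total triples C(8,3) = 56, so cyclic triples = 56 − 52 = 4.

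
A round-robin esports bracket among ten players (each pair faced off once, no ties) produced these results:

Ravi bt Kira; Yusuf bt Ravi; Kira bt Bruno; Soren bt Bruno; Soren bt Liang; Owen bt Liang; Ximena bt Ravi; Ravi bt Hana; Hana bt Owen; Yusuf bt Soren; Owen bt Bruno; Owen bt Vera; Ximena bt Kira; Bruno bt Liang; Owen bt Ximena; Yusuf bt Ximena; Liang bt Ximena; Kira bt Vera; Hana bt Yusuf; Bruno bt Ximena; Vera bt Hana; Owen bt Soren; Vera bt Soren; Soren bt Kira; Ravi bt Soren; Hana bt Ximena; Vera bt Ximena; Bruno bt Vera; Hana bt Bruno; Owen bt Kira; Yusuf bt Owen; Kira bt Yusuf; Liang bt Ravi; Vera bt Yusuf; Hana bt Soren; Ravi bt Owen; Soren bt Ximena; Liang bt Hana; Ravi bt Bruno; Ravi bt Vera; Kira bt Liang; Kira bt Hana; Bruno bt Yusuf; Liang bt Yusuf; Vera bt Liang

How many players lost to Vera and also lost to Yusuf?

2

Vera beat: Ximena, Yusuf, Soren, Liang, Hana.
Yusuf beat: Ximena, Ravi, Soren, Owen.
Both beat: Ximena, Soren — 2.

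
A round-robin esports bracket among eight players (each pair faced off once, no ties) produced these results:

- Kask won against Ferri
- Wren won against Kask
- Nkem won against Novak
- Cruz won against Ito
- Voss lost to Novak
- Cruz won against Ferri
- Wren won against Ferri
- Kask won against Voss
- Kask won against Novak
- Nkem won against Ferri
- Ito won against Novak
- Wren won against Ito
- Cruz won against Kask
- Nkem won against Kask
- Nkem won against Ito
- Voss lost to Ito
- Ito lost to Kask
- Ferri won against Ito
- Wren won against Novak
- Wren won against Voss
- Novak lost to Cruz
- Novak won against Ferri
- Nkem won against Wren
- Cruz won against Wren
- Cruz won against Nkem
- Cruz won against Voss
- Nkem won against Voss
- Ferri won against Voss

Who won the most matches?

Cruz

Win totals: Ferri 2, Wren 5, Novak 2, Nkem 6, Kask 4, Cruz 7, Voss 0, Ito 2.
Cruz leads with 7 wins (next highest: 6).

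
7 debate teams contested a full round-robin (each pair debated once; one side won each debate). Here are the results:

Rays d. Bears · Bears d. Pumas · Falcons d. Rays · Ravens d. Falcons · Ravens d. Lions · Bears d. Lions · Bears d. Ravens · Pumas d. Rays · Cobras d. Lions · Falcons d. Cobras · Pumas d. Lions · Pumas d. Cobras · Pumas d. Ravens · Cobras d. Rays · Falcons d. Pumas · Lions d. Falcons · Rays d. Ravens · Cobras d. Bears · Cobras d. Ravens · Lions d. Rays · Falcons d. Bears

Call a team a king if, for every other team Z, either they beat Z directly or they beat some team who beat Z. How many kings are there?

6

Lions reaches everyone (king).
Ravens reaches everyone (king).
Cobras reaches everyone (king).
Falcons reaches everyone (king).
Pumas reaches everyone (king).
Bears reaches everyone (king).
Rays cannot reach Cobras in two steps.
Kings: Lions, Ravens, Cobras, Falcons, Pumas, Bears — 6.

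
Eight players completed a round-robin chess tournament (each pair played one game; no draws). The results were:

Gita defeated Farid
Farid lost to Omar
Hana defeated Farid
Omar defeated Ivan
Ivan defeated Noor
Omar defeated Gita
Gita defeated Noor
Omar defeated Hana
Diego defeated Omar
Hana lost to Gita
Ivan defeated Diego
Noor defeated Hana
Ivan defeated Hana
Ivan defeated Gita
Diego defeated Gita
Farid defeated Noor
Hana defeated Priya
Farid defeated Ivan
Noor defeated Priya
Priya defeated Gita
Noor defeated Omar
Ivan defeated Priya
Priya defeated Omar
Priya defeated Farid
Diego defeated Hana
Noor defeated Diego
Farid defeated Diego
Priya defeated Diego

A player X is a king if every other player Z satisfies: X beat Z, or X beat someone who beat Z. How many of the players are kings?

8

Hana reaches everyone (king).
Noor reaches everyone (king).
Farid reaches everyone (king).
Priya reaches everyone (king).
Omar reaches everyone (king).
Gita reaches everyone (king).
Diego reaches everyone (king).
Ivan reaches everyone (king).
Kings: Hana, Noor, Farid, Priya, Omar, Gita, Diego, Ivan — 8.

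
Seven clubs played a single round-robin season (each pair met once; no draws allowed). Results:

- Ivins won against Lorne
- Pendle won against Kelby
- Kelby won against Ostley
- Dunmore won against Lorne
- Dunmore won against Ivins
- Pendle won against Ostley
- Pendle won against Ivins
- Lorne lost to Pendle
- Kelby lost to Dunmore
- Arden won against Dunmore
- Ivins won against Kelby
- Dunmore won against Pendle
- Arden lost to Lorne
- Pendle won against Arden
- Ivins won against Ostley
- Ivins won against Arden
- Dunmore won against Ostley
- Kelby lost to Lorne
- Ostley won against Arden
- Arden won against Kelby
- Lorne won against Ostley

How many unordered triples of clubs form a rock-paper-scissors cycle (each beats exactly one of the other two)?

Win totals: Lorne 3, Kelby 1, Pendle 5, Ivins 4, Ostley 1, Dunmore 5, Arden 2.
A club with w wins dominates both others in C(w,2) triples; summing gives 3 + 0 + 10 + 6 + 0 + 10 + 1 = 30 transitive triples.
Total triples C(7,3) = 35, so cyclic triples = 35 − 30 = 5.

5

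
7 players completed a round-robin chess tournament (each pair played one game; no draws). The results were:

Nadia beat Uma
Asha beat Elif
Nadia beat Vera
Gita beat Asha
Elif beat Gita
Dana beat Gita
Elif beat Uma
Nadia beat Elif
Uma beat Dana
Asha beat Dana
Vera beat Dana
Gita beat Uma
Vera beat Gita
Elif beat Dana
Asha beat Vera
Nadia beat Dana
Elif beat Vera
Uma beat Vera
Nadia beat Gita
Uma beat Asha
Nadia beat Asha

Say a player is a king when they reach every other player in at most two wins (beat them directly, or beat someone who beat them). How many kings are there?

Uma cannot reach Nadia in two steps.
Asha cannot reach Nadia in two steps.
Vera cannot reach Nadia, Elif in two steps.
Nadia reaches everyone (king).
Dana cannot reach Vera, Nadia, Elif in two steps.
Gita cannot reach Nadia in two steps.
Elif cannot reach Nadia in two steps.
Kings: Nadia — 1.

1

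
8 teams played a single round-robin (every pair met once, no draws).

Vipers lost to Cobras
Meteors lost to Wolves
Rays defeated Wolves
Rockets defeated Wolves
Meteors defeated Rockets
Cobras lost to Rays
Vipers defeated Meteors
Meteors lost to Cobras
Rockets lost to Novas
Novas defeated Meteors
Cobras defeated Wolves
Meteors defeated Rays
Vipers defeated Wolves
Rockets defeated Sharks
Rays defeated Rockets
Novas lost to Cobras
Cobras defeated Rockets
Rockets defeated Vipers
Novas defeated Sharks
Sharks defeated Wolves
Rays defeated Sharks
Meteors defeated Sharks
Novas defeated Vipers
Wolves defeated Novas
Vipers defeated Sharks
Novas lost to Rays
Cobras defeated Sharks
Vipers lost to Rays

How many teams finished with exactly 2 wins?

Win totals: Vipers 3, Novas 4, Rays 6, Rockets 3, Meteors 3, Wolves 2, Cobras 6, Sharks 1.
Exactly 2: Wolves — 1 team.

1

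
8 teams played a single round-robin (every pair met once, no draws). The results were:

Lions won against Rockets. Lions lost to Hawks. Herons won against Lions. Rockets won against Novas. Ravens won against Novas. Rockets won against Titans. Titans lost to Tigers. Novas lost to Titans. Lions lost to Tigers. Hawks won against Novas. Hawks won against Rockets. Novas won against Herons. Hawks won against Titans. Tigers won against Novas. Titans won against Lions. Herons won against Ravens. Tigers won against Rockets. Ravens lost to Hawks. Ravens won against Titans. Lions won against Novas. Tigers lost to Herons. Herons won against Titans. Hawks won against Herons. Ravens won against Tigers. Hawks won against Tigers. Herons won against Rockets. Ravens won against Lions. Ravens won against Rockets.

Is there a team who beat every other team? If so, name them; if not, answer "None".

Hawks has 7 wins out of 7 opponents — a perfect record.

Hawks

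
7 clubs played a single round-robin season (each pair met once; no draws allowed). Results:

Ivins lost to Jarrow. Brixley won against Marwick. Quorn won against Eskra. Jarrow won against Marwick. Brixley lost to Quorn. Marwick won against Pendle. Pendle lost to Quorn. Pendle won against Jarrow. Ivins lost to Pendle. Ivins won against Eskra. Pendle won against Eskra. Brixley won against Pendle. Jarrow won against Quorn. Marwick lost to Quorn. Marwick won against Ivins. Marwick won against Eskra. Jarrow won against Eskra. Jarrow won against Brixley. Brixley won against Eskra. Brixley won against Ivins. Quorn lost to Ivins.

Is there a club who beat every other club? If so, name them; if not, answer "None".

None

Highest win total is Jarrow with 5 (out of 6 possible).
Jarrow lost to Pendle, so no club went undefeated.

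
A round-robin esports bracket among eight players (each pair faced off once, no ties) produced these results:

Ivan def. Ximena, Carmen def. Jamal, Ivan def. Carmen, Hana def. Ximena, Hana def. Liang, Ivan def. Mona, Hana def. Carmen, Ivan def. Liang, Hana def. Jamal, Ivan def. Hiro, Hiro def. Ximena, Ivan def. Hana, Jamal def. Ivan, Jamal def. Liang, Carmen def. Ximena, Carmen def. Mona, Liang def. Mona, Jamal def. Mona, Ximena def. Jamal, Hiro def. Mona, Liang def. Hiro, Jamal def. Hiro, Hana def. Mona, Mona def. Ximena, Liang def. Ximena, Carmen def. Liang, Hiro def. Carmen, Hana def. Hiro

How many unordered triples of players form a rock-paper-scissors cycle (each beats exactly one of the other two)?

8

Win totals: Liang 3, Ximena 1, Ivan 6, Carmen 4, Mona 1, Hiro 3, Jamal 4, Hana 6.
A player with w wins dominates both others in C(w,2) triples; summing gives 3 + 0 + 15 + 6 + 0 + 3 + 6 + 15 = 48 transitive triples.
Total triples C(8,3) = 56, so cyclic triples = 56 − 48 = 8.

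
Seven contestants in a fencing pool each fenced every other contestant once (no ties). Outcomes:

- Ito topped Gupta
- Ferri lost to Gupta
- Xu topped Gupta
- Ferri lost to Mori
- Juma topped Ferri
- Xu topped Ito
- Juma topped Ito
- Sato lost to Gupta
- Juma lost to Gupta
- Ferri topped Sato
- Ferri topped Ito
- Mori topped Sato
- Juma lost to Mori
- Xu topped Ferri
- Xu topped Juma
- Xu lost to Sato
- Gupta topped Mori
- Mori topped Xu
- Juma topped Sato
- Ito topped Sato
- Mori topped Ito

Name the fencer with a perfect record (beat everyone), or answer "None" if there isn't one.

Highest win total is Mori with 5 (out of 6 possible).
Mori lost to Gupta, so no fencer went undefeated.

None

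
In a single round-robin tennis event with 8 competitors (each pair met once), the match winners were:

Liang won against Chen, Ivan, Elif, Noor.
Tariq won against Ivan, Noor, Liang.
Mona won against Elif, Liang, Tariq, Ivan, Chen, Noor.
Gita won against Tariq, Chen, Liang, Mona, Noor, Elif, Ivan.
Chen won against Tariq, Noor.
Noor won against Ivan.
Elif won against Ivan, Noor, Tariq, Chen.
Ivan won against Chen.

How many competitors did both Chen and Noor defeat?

Chen beat: Tariq, Noor.
Noor beat: Ivan.
No one was beaten by both.

0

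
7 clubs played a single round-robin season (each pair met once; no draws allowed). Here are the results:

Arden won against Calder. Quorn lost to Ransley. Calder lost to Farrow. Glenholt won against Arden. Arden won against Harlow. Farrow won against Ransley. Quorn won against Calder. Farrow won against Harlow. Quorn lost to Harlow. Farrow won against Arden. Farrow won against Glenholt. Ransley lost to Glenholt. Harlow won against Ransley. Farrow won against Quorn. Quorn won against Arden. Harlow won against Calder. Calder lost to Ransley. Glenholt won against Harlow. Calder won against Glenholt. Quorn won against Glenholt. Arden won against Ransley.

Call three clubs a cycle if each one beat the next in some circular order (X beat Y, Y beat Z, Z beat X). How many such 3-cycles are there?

7

Win totals: Calder 1, Harlow 3, Glenholt 3, Arden 3, Quorn 3, Farrow 6, Ransley 2.
A club with w wins dominates both others in C(w,2) triples; summing gives 0 + 3 + 3 + 3 + 3 + 15 + 1 = 28 transitive triples.
Total triples C(7,3) = 35, so cyclic triples = 35 − 28 = 7.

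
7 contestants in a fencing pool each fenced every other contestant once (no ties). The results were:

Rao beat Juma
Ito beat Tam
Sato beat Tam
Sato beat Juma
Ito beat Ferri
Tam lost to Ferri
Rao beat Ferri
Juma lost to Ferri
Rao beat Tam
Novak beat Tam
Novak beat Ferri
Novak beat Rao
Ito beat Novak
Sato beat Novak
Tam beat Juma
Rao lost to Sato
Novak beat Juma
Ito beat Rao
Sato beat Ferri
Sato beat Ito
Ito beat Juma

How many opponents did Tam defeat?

Tam's results: beat Juma; lost to Ferri, Ito, Sato, Novak, Rao.
That is 1 win.

1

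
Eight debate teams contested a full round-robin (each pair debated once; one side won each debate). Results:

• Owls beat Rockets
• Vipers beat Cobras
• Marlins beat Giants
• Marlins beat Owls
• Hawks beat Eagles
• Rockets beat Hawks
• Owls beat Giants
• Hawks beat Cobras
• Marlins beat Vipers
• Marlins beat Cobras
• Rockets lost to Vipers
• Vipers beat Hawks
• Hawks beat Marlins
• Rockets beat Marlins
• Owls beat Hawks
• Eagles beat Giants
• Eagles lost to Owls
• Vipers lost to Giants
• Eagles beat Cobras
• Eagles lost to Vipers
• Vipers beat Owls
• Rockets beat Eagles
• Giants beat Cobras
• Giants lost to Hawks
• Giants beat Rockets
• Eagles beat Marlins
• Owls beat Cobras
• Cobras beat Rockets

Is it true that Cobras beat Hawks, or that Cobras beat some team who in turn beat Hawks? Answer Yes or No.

Cobras did not beat Hawks directly.
Cobras beat Rockets. Of those, Rockets beat Hawks.

Yes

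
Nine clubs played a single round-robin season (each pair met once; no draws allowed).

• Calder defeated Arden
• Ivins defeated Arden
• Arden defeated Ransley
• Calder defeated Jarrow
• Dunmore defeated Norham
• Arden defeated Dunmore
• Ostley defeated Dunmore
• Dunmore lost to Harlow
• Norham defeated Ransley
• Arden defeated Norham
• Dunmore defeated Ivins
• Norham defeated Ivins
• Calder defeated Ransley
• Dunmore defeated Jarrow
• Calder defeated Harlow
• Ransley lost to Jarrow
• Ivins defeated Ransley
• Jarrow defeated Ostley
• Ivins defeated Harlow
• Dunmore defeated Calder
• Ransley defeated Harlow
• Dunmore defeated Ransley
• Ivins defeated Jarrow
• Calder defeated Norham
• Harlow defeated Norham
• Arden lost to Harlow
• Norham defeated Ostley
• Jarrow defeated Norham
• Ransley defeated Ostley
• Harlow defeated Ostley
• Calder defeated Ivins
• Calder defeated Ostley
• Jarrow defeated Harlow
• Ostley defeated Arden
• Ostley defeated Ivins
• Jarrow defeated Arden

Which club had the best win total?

Win totals: Dunmore 5, Ransley 2, Harlow 4, Ivins 4, Jarrow 5, Norham 3, Calder 7, Arden 3, Ostley 3.
Calder leads with 7 wins (next highest: 5).

Calder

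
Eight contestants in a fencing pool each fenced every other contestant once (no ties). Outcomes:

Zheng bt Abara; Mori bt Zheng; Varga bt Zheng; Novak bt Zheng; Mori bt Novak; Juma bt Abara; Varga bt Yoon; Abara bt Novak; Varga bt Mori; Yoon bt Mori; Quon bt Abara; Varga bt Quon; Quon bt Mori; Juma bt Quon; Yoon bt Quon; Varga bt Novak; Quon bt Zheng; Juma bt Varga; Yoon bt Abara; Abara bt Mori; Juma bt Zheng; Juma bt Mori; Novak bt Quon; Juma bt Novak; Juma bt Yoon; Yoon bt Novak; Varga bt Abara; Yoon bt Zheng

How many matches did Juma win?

Juma's results: beat Novak, Mori, Quon, Yoon, Abara, Zheng, Varga; lost to no one.
That is 7 wins.

7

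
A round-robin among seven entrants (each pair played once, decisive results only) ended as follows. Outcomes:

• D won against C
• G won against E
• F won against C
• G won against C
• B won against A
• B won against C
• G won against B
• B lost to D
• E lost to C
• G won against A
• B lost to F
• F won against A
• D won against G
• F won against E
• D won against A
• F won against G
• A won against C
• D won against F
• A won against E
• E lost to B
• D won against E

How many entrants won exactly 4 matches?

Win totals: A 2, B 3, C 1, D 6, E 0, F 5, G 4.
Exactly 4: G — 1 entrant.

1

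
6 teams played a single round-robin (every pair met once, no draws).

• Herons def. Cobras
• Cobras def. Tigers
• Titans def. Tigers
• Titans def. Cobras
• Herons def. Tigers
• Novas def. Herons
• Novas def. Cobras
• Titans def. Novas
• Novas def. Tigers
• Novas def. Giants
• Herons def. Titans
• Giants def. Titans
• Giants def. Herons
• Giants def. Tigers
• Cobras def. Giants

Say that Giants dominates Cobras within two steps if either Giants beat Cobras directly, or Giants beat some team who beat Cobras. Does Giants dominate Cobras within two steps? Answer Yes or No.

Yes

Giants did not beat Cobras directly.
Giants beat Tigers, Herons, Titans. Of those, Herons beat Cobras.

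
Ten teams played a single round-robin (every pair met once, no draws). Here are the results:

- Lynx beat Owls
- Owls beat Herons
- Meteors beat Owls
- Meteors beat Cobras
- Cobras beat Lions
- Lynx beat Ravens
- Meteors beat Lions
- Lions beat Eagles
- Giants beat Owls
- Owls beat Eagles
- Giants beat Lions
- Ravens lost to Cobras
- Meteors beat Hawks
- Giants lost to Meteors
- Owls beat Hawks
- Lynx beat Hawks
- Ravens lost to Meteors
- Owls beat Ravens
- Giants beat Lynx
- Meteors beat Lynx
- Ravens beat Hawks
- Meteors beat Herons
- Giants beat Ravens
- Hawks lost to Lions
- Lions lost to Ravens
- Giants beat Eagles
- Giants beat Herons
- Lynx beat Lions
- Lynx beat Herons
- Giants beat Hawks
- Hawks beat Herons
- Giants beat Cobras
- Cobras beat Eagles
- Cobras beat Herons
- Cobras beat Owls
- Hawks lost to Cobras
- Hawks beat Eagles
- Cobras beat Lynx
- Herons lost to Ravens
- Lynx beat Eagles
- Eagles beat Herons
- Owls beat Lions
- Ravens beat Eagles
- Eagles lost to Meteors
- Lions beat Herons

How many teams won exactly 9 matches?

Win totals: Giants 8, Meteors 9, Eagles 1, Owls 5, Hawks 2, Ravens 4, Lynx 6, Herons 0, Lions 3, Cobras 7.
Exactly 9: Meteors — 1 team.

1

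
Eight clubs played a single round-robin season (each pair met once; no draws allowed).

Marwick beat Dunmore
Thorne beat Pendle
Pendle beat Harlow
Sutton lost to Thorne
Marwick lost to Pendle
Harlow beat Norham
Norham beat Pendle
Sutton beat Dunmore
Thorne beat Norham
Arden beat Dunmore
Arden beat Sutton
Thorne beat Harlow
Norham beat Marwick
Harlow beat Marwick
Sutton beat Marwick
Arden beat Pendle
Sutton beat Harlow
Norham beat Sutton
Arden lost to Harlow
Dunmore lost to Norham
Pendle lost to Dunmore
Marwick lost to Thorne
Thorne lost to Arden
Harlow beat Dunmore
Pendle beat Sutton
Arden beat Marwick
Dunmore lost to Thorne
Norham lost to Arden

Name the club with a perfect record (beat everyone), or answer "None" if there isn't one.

Highest win total is Thorne with 6 (out of 7 possible).
Thorne lost to Arden, so no club went undefeated.

None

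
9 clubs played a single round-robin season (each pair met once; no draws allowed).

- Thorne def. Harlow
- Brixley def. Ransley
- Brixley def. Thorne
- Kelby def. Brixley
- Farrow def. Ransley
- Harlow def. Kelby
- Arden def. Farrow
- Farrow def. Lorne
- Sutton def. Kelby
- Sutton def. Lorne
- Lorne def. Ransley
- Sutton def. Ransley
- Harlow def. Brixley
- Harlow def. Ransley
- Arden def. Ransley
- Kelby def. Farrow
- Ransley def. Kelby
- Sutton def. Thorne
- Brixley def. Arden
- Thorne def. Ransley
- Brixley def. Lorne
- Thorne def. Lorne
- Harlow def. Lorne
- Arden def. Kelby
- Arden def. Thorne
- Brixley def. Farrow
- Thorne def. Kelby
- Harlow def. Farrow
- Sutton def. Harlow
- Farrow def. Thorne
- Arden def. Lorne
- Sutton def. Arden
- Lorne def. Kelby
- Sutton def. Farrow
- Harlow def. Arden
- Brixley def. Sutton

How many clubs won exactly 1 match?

1

Win totals: Thorne 4, Lorne 2, Harlow 6, Kelby 2, Sutton 7, Farrow 3, Brixley 6, Arden 5, Ransley 1.
Exactly 1: Ransley — 1 club.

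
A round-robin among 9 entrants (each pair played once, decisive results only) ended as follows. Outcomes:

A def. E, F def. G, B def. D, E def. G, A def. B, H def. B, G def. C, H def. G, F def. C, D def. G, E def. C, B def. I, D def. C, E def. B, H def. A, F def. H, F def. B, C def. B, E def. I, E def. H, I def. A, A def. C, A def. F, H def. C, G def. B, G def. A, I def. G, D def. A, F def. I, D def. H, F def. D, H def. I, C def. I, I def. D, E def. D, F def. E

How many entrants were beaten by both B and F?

B beat: D, I.
F beat: B, C, D, E, G, H, I.
Both beat: D, I — 2.

2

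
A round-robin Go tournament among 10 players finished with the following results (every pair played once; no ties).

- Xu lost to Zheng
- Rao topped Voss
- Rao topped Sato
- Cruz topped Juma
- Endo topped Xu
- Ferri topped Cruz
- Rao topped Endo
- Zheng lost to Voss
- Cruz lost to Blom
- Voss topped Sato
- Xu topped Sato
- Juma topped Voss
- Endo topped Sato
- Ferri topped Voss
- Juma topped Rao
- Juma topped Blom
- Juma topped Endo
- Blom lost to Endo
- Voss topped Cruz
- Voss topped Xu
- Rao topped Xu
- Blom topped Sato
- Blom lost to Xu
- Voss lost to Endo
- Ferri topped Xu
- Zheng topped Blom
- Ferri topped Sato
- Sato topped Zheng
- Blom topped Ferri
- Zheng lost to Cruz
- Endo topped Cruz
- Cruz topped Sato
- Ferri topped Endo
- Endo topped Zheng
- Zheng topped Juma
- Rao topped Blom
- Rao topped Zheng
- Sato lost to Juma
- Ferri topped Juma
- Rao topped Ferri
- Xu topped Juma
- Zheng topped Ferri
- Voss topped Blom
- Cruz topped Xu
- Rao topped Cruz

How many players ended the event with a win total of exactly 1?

Win totals: Rao 8, Sato 1, Cruz 4, Juma 5, Blom 3, Ferri 6, Voss 5, Xu 3, Endo 6, Zheng 4.
Exactly 1: Sato — 1 player.

1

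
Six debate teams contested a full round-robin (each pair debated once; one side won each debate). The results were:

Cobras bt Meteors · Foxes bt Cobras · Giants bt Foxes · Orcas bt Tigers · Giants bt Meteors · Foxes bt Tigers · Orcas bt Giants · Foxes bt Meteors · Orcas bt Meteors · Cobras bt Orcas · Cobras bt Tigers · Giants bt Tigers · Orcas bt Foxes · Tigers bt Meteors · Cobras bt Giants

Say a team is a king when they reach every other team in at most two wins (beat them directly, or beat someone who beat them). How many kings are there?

Meteors cannot reach Giants, Foxes, Cobras, Tigers, Orcas in two steps.
Giants cannot reach Orcas in two steps.
Foxes reaches everyone (king).
Cobras reaches everyone (king).
Tigers cannot reach Giants, Foxes, Cobras, Orcas in two steps.
Orcas reaches everyone (king).
Kings: Foxes, Cobras, Orcas — 3.

3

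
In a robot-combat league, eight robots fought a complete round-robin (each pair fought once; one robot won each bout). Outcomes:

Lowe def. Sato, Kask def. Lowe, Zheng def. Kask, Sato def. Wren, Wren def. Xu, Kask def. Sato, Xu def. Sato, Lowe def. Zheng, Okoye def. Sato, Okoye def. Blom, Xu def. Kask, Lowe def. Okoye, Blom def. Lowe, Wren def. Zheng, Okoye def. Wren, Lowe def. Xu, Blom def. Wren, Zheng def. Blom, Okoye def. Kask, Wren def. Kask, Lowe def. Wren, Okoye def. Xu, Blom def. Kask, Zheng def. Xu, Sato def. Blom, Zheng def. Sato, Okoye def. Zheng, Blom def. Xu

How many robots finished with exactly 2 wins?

3

Win totals: Zheng 4, Blom 4, Lowe 5, Kask 2, Xu 2, Okoye 6, Wren 3, Sato 2.
Exactly 2: Kask, Xu, Sato — 3 robots.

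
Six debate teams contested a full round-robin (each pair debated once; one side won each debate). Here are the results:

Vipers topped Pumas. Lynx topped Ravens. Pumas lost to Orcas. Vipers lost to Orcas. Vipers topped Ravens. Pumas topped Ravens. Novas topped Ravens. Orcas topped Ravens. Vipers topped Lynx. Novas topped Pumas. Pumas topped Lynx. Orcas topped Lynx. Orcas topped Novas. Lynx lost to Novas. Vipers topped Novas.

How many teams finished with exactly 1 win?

Win totals: Ravens 0, Orcas 5, Vipers 4, Pumas 2, Lynx 1, Novas 3.
Exactly 1: Lynx — 1 team.

1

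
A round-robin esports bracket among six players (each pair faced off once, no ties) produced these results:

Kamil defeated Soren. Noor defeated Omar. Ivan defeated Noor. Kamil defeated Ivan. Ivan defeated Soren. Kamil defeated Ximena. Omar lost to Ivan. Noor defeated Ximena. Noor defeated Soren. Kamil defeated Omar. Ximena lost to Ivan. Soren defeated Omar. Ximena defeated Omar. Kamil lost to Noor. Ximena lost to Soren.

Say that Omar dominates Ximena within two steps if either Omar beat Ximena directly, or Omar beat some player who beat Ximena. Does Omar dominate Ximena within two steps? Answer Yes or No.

Omar did not beat Ximena directly.
Omar beat no one, so there is no intermediate player.

No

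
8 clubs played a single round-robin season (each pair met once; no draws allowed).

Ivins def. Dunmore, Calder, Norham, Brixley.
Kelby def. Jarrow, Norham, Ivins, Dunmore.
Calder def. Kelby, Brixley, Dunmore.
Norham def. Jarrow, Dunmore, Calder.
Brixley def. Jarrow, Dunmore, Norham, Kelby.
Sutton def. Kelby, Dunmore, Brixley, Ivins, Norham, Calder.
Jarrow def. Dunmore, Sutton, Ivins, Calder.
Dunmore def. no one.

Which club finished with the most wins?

Sutton

Win totals: Kelby 4, Sutton 6, Ivins 4, Norham 3, Brixley 4, Jarrow 4, Calder 3, Dunmore 0.
Sutton leads with 6 wins (next highest: 4).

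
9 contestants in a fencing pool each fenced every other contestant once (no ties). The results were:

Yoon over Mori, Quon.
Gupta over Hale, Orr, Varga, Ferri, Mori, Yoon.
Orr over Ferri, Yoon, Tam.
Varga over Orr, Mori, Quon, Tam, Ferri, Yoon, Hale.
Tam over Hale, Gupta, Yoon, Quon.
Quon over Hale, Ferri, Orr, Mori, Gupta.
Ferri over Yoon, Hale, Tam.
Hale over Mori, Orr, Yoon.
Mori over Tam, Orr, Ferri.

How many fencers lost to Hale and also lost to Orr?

Hale beat: Yoon, Orr, Mori.
Orr beat: Tam, Yoon, Ferri.
Both beat: Yoon — 1.

1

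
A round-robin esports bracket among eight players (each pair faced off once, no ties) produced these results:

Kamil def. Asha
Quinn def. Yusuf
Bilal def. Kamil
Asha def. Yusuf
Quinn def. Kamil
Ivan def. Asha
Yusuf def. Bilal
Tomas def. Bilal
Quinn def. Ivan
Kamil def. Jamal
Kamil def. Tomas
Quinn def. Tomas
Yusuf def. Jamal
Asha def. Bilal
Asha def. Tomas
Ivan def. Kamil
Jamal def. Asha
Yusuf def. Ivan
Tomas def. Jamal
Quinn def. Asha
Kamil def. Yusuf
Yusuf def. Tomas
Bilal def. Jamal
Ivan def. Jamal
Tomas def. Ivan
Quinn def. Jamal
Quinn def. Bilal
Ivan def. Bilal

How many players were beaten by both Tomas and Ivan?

Tomas beat: Ivan, Jamal, Bilal.
Ivan beat: Kamil, Jamal, Asha, Bilal.
Both beat: Jamal, Bilal — 2.

2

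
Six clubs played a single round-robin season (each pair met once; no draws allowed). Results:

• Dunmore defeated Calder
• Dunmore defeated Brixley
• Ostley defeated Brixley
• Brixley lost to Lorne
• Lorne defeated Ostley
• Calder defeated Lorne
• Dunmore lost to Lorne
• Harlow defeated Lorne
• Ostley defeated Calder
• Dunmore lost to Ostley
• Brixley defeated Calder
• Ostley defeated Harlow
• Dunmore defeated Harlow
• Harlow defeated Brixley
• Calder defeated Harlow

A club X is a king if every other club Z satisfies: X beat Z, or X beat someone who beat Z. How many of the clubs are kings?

4

Harlow reaches everyone (king).
Calder reaches everyone (king).
Brixley cannot reach Ostley, Dunmore in two steps.
Ostley reaches everyone (king).
Dunmore cannot reach Ostley in two steps.
Lorne reaches everyone (king).
Kings: Harlow, Calder, Ostley, Lorne — 4.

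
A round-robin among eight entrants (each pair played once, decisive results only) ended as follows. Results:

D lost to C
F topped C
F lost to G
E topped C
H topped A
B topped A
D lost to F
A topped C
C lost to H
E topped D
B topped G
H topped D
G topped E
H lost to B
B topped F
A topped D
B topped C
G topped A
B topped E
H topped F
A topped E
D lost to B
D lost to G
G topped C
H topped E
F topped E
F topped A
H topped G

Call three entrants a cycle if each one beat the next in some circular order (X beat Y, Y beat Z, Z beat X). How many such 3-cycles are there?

Win totals: A 3, B 7, C 1, D 0, E 2, F 4, G 5, H 6.
An entrant with w wins dominates both others in C(w,2) triples; summing gives 3 + 21 + 0 + 0 + 1 + 6 + 10 + 15 = 56 transitive triples.
Total triples C(8,3) = 56, so cyclic triples = 56 − 56 = 0.

0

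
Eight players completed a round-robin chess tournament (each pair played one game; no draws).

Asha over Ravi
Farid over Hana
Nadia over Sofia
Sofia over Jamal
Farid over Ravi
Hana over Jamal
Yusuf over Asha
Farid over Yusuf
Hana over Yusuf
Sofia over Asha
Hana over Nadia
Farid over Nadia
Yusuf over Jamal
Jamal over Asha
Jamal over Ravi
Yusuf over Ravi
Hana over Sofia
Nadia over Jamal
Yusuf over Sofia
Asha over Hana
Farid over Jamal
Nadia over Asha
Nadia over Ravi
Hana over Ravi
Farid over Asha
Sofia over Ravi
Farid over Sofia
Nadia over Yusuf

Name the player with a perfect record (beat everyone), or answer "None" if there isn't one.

Farid has 7 wins out of 7 opponents — a perfect record.

Farid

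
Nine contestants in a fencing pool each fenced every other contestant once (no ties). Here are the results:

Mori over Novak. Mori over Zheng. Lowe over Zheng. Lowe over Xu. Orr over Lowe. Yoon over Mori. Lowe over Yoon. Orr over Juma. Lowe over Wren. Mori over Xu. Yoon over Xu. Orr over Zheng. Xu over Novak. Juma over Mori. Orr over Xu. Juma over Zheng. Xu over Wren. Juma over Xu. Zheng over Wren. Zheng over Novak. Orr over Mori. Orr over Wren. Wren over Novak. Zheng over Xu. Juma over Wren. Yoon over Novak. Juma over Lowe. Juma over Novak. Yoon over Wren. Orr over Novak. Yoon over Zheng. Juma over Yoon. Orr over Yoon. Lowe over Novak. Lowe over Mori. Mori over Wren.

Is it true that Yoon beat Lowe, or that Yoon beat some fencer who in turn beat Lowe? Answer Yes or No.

Yoon did not beat Lowe directly.
Yoon beat Novak, Zheng, Xu, Mori, Wren, but each of them lost to Lowe. No two-step path.

No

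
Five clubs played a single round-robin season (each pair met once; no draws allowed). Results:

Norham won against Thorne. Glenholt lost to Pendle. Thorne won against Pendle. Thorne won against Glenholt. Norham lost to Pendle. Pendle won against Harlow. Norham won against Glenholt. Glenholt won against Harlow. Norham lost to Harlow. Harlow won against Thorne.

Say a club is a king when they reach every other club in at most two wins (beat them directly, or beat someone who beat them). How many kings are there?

Norham reaches everyone (king).
Glenholt cannot reach Pendle in two steps.
Pendle reaches everyone (king).
Harlow reaches everyone (king).
Thorne reaches everyone (king).
Kings: Norham, Pendle, Harlow, Thorne — 4.

4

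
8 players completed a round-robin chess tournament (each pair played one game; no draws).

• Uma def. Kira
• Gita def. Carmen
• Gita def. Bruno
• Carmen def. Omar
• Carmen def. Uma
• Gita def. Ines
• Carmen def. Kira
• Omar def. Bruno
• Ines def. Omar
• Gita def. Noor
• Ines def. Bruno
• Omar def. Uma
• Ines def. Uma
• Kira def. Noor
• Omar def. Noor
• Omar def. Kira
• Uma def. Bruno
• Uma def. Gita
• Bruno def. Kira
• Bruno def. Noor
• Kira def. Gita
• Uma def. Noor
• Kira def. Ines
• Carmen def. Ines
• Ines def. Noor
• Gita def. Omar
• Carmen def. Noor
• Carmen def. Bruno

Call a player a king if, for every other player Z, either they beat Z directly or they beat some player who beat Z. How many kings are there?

4

Noor cannot reach Gita, Carmen, Kira, Omar, Ines, Bruno, Uma in two steps.
Gita reaches everyone (king).
Carmen reaches everyone (king).
Kira reaches everyone (king).
Omar cannot reach Carmen in two steps.
Ines cannot reach Carmen in two steps.
Bruno cannot reach Carmen, Omar, Uma in two steps.
Uma reaches everyone (king).
Kings: Gita, Carmen, Kira, Uma — 4.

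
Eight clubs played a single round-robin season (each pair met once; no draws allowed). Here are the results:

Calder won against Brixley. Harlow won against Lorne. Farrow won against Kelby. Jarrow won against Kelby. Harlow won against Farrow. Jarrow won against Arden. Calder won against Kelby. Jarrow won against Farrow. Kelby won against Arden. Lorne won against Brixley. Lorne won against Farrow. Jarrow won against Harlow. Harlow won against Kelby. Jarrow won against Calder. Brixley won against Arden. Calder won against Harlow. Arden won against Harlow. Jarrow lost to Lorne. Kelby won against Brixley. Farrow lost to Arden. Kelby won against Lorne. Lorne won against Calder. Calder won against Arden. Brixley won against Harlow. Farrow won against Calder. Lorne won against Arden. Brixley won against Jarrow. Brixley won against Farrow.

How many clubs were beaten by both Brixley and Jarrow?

3

Brixley beat: Farrow, Jarrow, Arden, Harlow.
Jarrow beat: Calder, Kelby, Farrow, Arden, Harlow.
Both beat: Farrow, Arden, Harlow — 3.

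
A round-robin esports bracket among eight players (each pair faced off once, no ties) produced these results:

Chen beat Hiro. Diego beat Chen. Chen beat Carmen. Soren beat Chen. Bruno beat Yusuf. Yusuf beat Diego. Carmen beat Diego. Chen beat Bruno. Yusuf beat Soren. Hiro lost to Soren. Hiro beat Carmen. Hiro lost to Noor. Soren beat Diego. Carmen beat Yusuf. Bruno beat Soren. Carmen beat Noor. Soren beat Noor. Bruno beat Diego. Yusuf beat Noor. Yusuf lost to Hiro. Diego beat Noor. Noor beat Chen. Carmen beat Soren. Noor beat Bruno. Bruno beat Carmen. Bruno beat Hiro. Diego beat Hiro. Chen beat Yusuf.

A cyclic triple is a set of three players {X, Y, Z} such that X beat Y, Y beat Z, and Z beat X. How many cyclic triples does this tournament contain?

18

Win totals: Noor 3, Soren 4, Bruno 5, Hiro 2, Chen 4, Yusuf 3, Carmen 4, Diego 3.
A player with w wins dominates both others in C(w,2) triples; summing gives 3 + 6 + 10 + 1 + 6 + 3 + 6 + 3 = 38 transitive triples.
Total triples C(8,3) = 56, so cyclic triples = 56 − 38 = 18.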